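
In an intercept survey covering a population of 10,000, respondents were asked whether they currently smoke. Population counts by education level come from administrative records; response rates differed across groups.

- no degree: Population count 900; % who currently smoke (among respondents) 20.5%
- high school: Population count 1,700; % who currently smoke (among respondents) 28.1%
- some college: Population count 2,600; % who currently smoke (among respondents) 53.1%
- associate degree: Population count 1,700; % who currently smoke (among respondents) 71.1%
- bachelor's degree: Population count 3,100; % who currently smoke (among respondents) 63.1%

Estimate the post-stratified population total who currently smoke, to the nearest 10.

Estimated count per cell = population count × respondent percentage:
  no degree: 900 × 20.5% = 184.5
  high school: 1,700 × 28.1% = 477.7
  some college: 2,600 × 53.1% = 1380.6
  associate degree: 1,700 × 71.1% = 1208.7
  bachelor's degree: 3,100 × 63.1% = 1956.1
Estimated total = 5207.6 → 5,210.

5,210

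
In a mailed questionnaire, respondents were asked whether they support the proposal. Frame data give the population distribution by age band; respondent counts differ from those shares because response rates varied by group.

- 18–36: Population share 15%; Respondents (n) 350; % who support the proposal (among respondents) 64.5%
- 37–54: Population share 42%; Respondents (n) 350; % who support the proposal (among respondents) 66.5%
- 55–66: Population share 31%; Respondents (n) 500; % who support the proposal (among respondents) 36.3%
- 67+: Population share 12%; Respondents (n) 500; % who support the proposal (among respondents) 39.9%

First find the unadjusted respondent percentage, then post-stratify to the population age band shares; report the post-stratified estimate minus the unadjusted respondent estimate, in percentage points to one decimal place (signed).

+4.3 percentage points

Without adjustment, the pooled respondent share is:
  (350/1700)×64.5 + (350/1700)×66.5 + (500/1700)×36.3 + (500/1700)×39.9 = 49.3824%
Reweighting by population age band shares:
  0.15×64.5 + 0.42×66.5 + 0.31×36.3 + 0.12×39.9 = 53.646%
Difference = 53.646 − 49.3824 = 4.2636 pp.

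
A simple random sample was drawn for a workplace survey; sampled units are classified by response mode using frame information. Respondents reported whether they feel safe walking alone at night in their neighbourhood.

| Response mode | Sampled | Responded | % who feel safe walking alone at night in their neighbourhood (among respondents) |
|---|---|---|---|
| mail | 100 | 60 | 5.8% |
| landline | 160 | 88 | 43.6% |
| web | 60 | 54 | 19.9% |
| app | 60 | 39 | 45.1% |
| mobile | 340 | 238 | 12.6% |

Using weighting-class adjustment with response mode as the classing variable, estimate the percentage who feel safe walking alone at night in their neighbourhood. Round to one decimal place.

Response rates by class: mail 60/100 = 60%, landline 88/160 = 55%, web 54/60 = 90%, app 39/60 = 65%, mobile 238/340 = 70%.
With weight = n_sampled/n_responded per class, the weighted class total is n_sampled:
  mail: 100 × 5.8 = 580
  landline: 160 × 43.6 = 6976
  web: 60 × 19.9 = 1194
  app: 60 × 45.1 = 2706
  mobile: 340 × 12.6 = 4284
Adjusted estimate = 15,740 / 720 = 21.8611 → 21.9%.

21.9%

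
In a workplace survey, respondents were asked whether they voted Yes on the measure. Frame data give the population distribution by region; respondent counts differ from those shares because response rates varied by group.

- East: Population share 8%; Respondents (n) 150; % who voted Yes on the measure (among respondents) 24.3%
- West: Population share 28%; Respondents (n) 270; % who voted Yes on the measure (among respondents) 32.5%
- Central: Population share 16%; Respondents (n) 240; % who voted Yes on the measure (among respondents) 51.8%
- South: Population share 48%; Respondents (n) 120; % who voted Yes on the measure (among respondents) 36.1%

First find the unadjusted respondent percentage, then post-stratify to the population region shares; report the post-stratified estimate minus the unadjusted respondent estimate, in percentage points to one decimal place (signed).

Unadjusted (pooled respondent) estimate weights by respondent counts:
  (150/780)×24.3 + (270/780)×32.5 + (240/780)×51.8 + (120/780)×36.1 = 37.4154%
Post-stratified estimate weights by population shares:
  0.08×24.3 + 0.28×32.5 + 0.16×51.8 + 0.48×36.1 = 36.66%
Difference = 36.66 − 37.4154 = -0.7554 pp.

-0.8 percentage points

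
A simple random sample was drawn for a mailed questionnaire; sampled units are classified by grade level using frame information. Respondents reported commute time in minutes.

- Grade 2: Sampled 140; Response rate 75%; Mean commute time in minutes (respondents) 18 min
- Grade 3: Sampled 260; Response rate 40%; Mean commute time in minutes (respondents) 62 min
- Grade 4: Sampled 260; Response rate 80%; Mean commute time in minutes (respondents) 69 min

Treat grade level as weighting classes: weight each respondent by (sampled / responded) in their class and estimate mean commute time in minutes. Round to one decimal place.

55.4

Each respondent's weight = sampled/responded in their class; summing within a class gives n_sampled, so:
  Grade 2: 140 × 18 = 2520
  Grade 3: 260 × 62 = 16,120
  Grade 4: 260 × 69 = 17,940
Adjusted estimate = 36,580 / 660 = 55.4242 → 55.4.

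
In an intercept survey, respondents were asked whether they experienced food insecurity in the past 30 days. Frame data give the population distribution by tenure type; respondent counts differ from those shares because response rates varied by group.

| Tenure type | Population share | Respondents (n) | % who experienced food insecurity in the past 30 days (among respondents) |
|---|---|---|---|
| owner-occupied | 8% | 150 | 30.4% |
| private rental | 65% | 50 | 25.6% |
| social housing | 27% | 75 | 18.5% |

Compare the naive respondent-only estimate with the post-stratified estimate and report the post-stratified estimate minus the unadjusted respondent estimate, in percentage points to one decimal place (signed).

Naive respondent-only estimate (weights = respondent counts):
  (150/275)×30.4 + (50/275)×25.6 + (75/275)×18.5 = 26.2818%
Post-stratified estimate weights by population shares:
  0.08×30.4 + 0.65×25.6 + 0.27×18.5 = 24.067%
Difference = 24.067 − 26.2818 = -2.2148 pp.

-2.2 percentage points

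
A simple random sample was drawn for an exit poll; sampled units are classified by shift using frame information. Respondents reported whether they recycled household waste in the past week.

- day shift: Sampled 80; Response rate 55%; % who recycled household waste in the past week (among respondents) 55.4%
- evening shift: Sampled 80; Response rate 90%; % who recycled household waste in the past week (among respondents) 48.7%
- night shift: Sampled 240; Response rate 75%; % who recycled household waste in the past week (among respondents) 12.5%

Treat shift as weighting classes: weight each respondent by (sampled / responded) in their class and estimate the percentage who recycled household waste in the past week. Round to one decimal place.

Each respondent's weight = sampled/responded in their class; summing within a class gives n_sampled, so:
  day shift: 80 × 55.4 = 4432
  evening shift: 80 × 48.7 = 3896
  night shift: 240 × 12.5 = 3000
Adjusted estimate = 11,328 / 400 = 28.32 → 28.3%.

28.3%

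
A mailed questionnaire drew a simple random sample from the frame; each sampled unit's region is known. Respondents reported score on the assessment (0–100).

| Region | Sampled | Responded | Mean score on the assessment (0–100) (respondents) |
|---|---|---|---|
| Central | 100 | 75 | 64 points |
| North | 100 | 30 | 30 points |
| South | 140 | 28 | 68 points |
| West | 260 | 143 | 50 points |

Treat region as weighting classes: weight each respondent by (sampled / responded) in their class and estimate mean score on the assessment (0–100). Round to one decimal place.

53.2

Class response rates: Central 75/100 = 75%, North 30/100 = 30%, South 28/140 = 20%, West 143/260 = 55%.
Inverse-response-rate weighting restores each class to its sampled count, so class totals weight by n_sampled:
  Central: 100 × 64 = 6400
  North: 100 × 30 = 3000
  South: 140 × 68 = 9520
  West: 260 × 50 = 13,000
Adjusted estimate = 31,920 / 600 = 53.2 → 53.2.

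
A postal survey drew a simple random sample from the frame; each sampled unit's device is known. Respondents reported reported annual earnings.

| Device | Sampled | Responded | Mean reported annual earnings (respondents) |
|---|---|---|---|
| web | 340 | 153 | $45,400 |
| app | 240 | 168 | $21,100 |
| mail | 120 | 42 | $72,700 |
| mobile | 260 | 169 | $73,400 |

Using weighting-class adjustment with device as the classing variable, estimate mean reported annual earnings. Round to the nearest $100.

Response rates by class: web 153/340 = 45%, app 168/240 = 70%, mail 42/120 = 35%, mobile 169/260 = 65%.
With weight = n_sampled/n_responded per class, the weighted class total is n_sampled:
  web: 340 × 45,400 = 15,436,000
  app: 240 × 21,100 = 5,064,000
  mail: 120 × 72,700 = 8,724,000
  mobile: 260 × 73,400 = 19,084,000
Adjusted estimate = 48,308,000 / 960 = 50320.8 → $50,300.

$50,300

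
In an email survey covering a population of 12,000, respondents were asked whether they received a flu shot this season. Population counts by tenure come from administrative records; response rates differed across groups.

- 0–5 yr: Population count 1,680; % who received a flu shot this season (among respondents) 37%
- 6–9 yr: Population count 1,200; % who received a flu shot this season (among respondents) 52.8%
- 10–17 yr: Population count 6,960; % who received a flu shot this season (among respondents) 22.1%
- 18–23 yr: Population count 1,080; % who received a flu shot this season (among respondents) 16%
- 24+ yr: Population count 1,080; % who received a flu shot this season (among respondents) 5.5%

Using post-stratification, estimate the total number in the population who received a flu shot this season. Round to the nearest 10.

3,030

Each cell contributes its population count × the respondent rate:
  0–5 yr: 1,680 × 37% = 621.6
  6–9 yr: 1,200 × 52.8% = 633.6
  10–17 yr: 6,960 × 22.1% = 1538.16
  18–23 yr: 1,080 × 16% = 172.8
  24+ yr: 1,080 × 5.5% = 59.4
Estimated total = 3025.56 → 3,030.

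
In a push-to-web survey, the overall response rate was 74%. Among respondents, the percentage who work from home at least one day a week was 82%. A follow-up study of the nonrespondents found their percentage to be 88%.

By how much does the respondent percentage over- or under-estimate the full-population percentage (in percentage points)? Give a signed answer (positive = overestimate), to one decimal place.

-1.6 percentage points

Nonresponse fraction = 1 − 0.74 = 0.26.
Bias = (nonresponse fraction) × (respondent percentage − nonrespondent percentage)
     = 0.26 × (82 − 88) = 0.26 × -6 = -1.56.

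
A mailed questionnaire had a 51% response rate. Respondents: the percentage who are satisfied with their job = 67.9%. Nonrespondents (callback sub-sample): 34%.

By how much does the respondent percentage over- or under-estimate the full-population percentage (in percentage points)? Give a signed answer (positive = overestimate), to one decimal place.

Nonresponse fraction = 1 − 0.51 = 0.49.
Bias = (nonresponse fraction) × (respondent percentage − nonrespondent percentage)
     = 0.49 × (67.9 − 34) = 0.49 × 33.9 = 16.611.

+16.6 percentage points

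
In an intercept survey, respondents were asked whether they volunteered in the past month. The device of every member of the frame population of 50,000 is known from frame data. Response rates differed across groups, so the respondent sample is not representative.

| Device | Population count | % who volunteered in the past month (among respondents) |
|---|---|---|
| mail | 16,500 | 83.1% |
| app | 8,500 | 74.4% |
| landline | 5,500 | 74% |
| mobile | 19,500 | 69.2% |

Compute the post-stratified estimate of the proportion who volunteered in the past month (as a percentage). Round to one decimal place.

75.2%

Reweight to the known device distribution:
  mail: (16,500/50,000) × 83.1 = 27.423
  app: (8,500/50,000) × 74.4 = 12.648
  landline: (5,500/50,000) × 74 = 8.14
  mobile: (19,500/50,000) × 69.2 = 26.988
Post-stratified estimate = 75.199 → 75.2%.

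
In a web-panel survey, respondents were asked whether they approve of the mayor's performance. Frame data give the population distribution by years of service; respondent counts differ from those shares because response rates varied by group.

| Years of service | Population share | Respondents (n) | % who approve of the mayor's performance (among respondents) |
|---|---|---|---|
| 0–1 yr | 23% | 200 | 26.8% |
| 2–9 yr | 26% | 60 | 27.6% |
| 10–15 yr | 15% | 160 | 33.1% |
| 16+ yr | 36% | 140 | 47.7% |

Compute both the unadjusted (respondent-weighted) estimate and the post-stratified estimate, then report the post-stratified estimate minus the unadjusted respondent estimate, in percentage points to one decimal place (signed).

+1.6 percentage points

Without adjustment, the pooled respondent share is:
  (200/560)×26.8 + (60/560)×27.6 + (160/560)×33.1 + (140/560)×47.7 = 33.9107%
Reweighting by population years of service shares:
  0.23×26.8 + 0.26×27.6 + 0.15×33.1 + 0.36×47.7 = 35.477%
Difference = 35.477 − 33.9107 = 1.5663 pp.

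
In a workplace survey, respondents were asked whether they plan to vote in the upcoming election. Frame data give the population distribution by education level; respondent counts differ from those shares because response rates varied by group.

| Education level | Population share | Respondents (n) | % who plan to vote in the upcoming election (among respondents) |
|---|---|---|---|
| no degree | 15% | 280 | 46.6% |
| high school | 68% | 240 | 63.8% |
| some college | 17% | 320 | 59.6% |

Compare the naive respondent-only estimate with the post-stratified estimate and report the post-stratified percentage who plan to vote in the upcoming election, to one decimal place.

Naive respondent-only estimate (weights = respondent counts):
  (280/840)×46.6 + (240/840)×63.8 + (320/840)×59.6 = 56.4667%
Post-stratified estimate weights by population shares:
  0.15×46.6 + 0.68×63.8 + 0.17×59.6 = 60.506%

60.5%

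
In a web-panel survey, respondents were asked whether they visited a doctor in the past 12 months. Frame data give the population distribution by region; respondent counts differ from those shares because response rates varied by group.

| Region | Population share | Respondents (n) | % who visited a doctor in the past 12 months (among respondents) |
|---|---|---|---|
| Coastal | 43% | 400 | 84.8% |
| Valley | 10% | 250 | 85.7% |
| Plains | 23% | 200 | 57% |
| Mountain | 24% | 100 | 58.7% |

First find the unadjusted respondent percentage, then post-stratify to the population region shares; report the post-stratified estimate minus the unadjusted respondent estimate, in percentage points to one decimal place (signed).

Unadjusted (pooled respondent) estimate weights by respondent counts:
  (400/950)×84.8 + (250/950)×85.7 + (200/950)×57 + (100/950)×58.7 = 76.4368%
Post-stratified estimate weights by population shares:
  0.43×84.8 + 0.1×85.7 + 0.23×57 + 0.24×58.7 = 72.232%
Difference = 72.232 − 76.4368 = -4.2048 pp.

-4.2 percentage points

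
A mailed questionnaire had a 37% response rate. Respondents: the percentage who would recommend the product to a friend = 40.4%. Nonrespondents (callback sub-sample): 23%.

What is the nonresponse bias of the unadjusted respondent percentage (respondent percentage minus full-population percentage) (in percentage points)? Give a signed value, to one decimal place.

Nonresponse fraction = 1 − 0.37 = 0.63.
Bias = (nonresponse fraction) × (respondent percentage − nonrespondent percentage)
     = 0.63 × (40.4 − 23) = 0.63 × 17.4 = 10.962.

+11.0 percentage points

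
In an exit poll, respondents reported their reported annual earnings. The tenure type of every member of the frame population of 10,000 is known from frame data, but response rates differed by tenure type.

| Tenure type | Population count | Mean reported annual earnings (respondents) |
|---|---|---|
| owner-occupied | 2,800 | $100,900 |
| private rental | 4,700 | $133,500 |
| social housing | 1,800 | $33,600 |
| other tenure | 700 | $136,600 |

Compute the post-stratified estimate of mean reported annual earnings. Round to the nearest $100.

Reweight to the known tenure type distribution:
  owner-occupied: (2,800/10,000) × 100,900 = 28,252
  private rental: (4,700/10,000) × 133,500 = 62,745
  social housing: (1,800/10,000) × 33,600 = 6048
  other tenure: (700/10,000) × 136,600 = 9562
Post-stratified estimate = 106,607 → $106,600.

$106,600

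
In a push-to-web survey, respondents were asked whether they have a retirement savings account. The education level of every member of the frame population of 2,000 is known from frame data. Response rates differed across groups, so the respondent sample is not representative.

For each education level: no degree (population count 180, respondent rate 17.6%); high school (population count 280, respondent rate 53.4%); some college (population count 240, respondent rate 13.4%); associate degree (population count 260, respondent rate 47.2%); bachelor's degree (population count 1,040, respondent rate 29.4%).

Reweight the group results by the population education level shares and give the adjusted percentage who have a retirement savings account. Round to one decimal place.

Weight each group's respondent value by its population share:
  no degree: (180/2,000) × 17.6 = 1.584
  high school: (280/2,000) × 53.4 = 7.476
  some college: (240/2,000) × 13.4 = 1.608
  associate degree: (260/2,000) × 47.2 = 6.136
  bachelor's degree: (1,040/2,000) × 29.4 = 15.288
Post-stratified estimate = 32.092 → 32.1%.

32.1%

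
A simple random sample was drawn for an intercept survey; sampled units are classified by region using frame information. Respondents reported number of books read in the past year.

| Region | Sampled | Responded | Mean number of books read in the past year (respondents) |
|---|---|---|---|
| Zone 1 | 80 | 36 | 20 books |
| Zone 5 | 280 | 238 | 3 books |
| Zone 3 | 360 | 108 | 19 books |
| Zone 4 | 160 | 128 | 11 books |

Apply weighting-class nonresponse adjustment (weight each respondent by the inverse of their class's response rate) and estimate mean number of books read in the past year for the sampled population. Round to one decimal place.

12.5

Response rates by class: Zone 1 36/80 = 45%, Zone 5 238/280 = 85%, Zone 3 108/360 = 30%, Zone 4 128/160 = 80%.
Weighting each respondent by the inverse class response rate inflates each class back to its sampled size, so the class weight is n_sampled:
  Zone 1: 80 × 20 = 1600
  Zone 5: 280 × 3 = 840
  Zone 3: 360 × 19 = 6840
  Zone 4: 160 × 11 = 1760
Adjusted estimate = 11,040 / 880 = 12.5455 → 12.5.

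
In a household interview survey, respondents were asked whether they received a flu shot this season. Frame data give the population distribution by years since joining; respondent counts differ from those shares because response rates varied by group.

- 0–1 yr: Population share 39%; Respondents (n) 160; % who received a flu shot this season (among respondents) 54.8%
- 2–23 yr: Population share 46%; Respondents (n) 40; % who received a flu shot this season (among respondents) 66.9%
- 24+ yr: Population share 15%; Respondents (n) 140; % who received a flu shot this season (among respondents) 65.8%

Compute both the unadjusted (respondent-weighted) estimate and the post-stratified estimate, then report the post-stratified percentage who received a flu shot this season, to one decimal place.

Unadjusted (pooled respondent) estimate weights by respondent counts:
  (160/340)×54.8 + (40/340)×66.9 + (140/340)×65.8 = 60.7529%
Reweighting by population years since joining shares:
  0.39×54.8 + 0.46×66.9 + 0.15×65.8 = 62.016%

62.0%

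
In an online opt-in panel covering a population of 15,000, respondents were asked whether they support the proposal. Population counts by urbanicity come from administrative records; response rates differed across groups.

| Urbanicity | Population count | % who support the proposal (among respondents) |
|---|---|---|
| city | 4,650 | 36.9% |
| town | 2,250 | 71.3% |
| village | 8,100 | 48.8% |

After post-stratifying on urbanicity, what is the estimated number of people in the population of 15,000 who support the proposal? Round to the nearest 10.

7,270

Each cell contributes its population count × the respondent rate:
  city: 4,650 × 36.9% = 1715.85
  town: 2,250 × 71.3% = 1604.25
  village: 8,100 × 48.8% = 3952.8
Estimated total = 7272.9 → 7,270.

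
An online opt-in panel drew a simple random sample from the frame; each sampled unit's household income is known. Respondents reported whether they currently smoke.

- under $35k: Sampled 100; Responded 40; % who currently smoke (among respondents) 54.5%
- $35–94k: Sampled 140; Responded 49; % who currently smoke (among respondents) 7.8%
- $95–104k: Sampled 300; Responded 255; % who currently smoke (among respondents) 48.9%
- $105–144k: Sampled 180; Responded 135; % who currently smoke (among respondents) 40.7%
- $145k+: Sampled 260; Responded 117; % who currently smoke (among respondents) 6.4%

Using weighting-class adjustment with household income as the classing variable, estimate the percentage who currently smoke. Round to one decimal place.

30.8%

Class response rates: under $35k 40/100 = 40%, $35–94k 49/140 = 35%, $95–104k 255/300 = 85%, $105–144k 135/180 = 75%, $145k+ 117/260 = 45%.
Inverse-response-rate weighting restores each class to its sampled count, so class totals weight by n_sampled:
  under $35k: 100 × 54.5 = 5450
  $35–94k: 140 × 7.8 = 1092
  $95–104k: 300 × 48.9 = 14,670
  $105–144k: 180 × 40.7 = 7326
  $145k+: 260 × 6.4 = 1664
Adjusted estimate = 30,202 / 980 = 30.8184 → 30.8%.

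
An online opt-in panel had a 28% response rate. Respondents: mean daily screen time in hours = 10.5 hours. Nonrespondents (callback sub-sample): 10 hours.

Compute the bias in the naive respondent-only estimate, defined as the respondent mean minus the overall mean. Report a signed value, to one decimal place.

+0.4

Nonresponse fraction = 1 − 0.28 = 0.72.
Bias = (nonresponse fraction) × (respondent mean − nonrespondent mean)
     = 0.72 × (10.5 − 10) = 0.72 × 0.5 = 0.36.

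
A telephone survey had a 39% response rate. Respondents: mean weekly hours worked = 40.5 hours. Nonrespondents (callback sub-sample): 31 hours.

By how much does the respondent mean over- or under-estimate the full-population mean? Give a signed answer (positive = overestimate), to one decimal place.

Nonresponse fraction = 1 − 0.39 = 0.61.
Bias = (nonresponse fraction) × (respondent mean − nonrespondent mean)
     = 0.61 × (40.5 − 31) = 0.61 × 9.5 = 5.795.

+5.8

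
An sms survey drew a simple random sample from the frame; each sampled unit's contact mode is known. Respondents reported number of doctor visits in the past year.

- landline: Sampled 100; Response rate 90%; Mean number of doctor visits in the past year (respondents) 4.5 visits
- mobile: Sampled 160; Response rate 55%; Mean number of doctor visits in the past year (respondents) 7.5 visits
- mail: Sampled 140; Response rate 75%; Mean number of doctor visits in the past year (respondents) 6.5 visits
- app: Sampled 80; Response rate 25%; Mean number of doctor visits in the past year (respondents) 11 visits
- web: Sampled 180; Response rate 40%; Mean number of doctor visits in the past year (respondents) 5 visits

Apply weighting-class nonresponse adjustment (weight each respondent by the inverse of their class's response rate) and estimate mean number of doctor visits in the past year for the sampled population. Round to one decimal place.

Weighting each respondent by the inverse class response rate inflates each class back to its sampled size, so the class weight is n_sampled:
  landline: 100 × 4.5 = 450
  mobile: 160 × 7.5 = 1200
  mail: 140 × 6.5 = 910
  app: 80 × 11 = 880
  web: 180 × 5 = 900
Adjusted estimate = 4340 / 660 = 6.57576 → 6.6.

6.6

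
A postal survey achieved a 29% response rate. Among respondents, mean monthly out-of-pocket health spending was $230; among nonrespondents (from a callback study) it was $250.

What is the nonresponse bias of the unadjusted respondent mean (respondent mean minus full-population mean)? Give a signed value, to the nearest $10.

Nonresponse fraction = 1 − 0.29 = 0.71.
Bias = (nonresponse fraction) × (respondent mean − nonrespondent mean)
     = 0.71 × (230 − 250) = 0.71 × -20 = -14.2.

-$10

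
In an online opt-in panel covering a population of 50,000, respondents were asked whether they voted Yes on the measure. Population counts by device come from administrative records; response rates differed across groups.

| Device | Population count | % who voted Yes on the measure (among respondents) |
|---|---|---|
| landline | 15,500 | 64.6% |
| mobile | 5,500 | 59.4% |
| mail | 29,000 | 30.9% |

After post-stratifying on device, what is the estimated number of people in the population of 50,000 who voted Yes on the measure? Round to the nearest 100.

22,200

Apply each group's respondent rate to its population count:
  landline: 15,500 × 64.6% = 10,013
  mobile: 5,500 × 59.4% = 3267
  mail: 29,000 × 30.9% = 8961
Estimated total = 22,241 → 22,200.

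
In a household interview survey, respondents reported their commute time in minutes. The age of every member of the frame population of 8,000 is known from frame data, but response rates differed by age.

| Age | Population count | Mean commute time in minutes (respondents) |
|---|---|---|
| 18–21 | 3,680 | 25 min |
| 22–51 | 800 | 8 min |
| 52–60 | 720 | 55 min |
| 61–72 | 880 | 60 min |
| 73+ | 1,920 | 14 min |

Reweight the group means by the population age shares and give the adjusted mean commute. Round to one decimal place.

27.2

Weight each group's respondent value by its population share:
  18–21: (3,680/8,000) × 25 = 11.5
  22–51: (800/8,000) × 8 = 0.8
  52–60: (720/8,000) × 55 = 4.95
  61–72: (880/8,000) × 60 = 6.6
  73+: (1,920/8,000) × 14 = 3.36
Post-stratified estimate = 27.21 → 27.2.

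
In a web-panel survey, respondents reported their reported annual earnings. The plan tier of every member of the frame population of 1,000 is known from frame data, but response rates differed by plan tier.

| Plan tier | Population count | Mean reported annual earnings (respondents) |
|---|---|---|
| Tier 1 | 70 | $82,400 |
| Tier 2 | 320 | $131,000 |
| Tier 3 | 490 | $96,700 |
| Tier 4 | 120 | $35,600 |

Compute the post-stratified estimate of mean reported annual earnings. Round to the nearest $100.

Each cell contributes population-share × respondent value:
  Tier 1: (70/1,000) × 82,400 = 5768
  Tier 2: (320/1,000) × 131,000 = 41,920
  Tier 3: (490/1,000) × 96,700 = 47,383
  Tier 4: (120/1,000) × 35,600 = 4272
Post-stratified estimate = 99,343 → $99,300.

$99,300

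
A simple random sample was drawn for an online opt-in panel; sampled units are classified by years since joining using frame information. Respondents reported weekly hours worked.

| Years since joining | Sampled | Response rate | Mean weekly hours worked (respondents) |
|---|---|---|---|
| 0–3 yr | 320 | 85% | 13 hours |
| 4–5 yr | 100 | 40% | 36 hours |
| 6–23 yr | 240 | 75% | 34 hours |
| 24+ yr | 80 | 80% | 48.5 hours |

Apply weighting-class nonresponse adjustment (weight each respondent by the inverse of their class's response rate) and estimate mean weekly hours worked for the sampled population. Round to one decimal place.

With weight = n_sampled/n_responded per class, the weighted class total is n_sampled:
  0–3 yr: 320 × 13 = 4160
  4–5 yr: 100 × 36 = 3600
  6–23 yr: 240 × 34 = 8160
  24+ yr: 80 × 48.5 = 3880
Adjusted estimate = 19,800 / 740 = 26.7568 → 26.8.

26.8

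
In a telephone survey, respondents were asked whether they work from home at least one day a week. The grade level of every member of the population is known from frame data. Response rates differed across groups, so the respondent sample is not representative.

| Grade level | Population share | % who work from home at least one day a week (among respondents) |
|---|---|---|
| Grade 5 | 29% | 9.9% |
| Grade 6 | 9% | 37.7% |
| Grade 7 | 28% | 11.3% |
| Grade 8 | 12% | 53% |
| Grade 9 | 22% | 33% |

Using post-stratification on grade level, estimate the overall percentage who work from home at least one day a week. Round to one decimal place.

Reweight to the known grade level distribution:
  Grade 5: 0.29 × 9.9 = 2.871
  Grade 6: 0.09 × 37.7 = 3.393
  Grade 7: 0.28 × 11.3 = 3.164
  Grade 8: 0.12 × 53 = 6.36
  Grade 9: 0.22 × 33 = 7.26
Post-stratified estimate = 23.048 → 23.0%.

23.0%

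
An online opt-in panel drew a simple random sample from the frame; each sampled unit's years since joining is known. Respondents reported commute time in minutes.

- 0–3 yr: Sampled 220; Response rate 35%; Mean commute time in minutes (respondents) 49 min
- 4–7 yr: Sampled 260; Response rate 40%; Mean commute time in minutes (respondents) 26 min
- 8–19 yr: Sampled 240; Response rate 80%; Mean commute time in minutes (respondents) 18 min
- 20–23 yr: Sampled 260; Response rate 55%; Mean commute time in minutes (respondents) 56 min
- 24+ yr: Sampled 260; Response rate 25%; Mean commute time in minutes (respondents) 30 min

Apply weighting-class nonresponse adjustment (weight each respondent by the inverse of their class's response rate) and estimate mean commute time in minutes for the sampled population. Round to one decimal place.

35.7

Weighting each respondent by the inverse class response rate inflates each class back to its sampled size, so the class weight is n_sampled:
  0–3 yr: 220 × 49 = 10,780
  4–7 yr: 260 × 26 = 6760
  8–19 yr: 240 × 18 = 4320
  20–23 yr: 260 × 56 = 14,560
  24+ yr: 260 × 30 = 7800
Adjusted estimate = 44,220 / 1,240 = 35.6613 → 35.7.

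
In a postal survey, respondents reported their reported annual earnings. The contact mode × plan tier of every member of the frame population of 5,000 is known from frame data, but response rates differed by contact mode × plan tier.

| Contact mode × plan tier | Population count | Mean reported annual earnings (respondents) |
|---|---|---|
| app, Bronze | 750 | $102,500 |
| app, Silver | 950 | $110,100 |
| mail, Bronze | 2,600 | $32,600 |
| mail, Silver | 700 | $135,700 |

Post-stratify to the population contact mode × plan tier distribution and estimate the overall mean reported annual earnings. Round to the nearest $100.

$72,200

Reweight to the known contact mode × plan tier distribution:
  app, Bronze: (750/5,000) × 102,500 = 15,375
  app, Silver: (950/5,000) × 110,100 = 20,919
  mail, Bronze: (2,600/5,000) × 32,600 = 16,952
  mail, Silver: (700/5,000) × 135,700 = 18,998
Post-stratified estimate = 72,244 → $72,200.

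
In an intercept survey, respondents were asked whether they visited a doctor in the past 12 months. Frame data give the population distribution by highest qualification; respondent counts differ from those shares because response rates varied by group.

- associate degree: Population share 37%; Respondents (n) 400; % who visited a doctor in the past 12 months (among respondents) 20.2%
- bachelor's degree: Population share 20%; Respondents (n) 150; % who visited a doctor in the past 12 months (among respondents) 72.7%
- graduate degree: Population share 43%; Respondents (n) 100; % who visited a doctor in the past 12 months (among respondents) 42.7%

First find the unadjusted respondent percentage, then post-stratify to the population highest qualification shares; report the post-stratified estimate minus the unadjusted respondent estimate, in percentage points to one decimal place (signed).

+4.6 percentage points

Naive respondent-only estimate (weights = respondent counts):
  (400/650)×20.2 + (150/650)×72.7 + (100/650)×42.7 = 35.7769%
Post-stratifying to population shares instead:
  0.37×20.2 + 0.2×72.7 + 0.43×42.7 = 40.375%
Difference = 40.375 − 35.7769 = 4.5981 pp.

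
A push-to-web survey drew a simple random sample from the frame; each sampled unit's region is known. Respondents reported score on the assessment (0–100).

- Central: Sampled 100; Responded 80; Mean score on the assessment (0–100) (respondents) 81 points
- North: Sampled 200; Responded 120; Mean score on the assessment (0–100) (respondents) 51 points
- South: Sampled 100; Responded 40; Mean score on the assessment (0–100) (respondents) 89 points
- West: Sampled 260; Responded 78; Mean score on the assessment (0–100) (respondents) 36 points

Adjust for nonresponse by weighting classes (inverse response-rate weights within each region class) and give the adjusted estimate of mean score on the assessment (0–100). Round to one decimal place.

55.4

Class response rates: Central 80/100 = 80%, North 120/200 = 60%, South 40/100 = 40%, West 78/260 = 30%.
Each respondent's weight = sampled/responded in their class; summing within a class gives n_sampled, so:
  Central: 100 × 81 = 8100
  North: 200 × 51 = 10,200
  South: 100 × 89 = 8900
  West: 260 × 36 = 9360
Adjusted estimate = 36,560 / 660 = 55.3939 → 55.4.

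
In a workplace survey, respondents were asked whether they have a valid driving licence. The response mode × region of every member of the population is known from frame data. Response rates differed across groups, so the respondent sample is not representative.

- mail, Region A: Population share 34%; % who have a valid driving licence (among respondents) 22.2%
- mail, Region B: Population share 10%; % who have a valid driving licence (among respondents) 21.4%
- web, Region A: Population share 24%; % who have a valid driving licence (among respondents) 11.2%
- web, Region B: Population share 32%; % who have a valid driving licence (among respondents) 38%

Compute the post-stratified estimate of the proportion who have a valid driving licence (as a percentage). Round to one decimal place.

24.5%

Each cell contributes population-share × respondent value:
  mail, Region A: 0.34 × 22.2 = 7.548
  mail, Region B: 0.1 × 21.4 = 2.14
  web, Region A: 0.24 × 11.2 = 2.688
  web, Region B: 0.32 × 38 = 12.16
Post-stratified estimate = 24.536 → 24.5%.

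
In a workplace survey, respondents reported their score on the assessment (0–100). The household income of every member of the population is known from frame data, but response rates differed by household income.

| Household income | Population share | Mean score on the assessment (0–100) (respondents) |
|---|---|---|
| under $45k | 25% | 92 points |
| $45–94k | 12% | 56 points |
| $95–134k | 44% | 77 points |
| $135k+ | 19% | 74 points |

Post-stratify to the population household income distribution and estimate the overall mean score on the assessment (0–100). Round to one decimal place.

77.7

Post-stratification weights by population share, not respondent share:
  under $45k: 0.25 × 92 = 23
  $45–94k: 0.12 × 56 = 6.72
  $95–134k: 0.44 × 77 = 33.88
  $135k+: 0.19 × 74 = 14.06
Post-stratified estimate = 77.66 → 77.7.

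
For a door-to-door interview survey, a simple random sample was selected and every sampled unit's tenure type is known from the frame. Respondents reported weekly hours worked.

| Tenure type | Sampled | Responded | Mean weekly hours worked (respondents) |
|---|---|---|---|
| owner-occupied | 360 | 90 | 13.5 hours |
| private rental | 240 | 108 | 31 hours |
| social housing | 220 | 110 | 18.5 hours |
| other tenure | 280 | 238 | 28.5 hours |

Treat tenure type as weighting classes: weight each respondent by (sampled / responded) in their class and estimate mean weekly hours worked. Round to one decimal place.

22.1

Response rates by class: owner-occupied 90/360 = 25%, private rental 108/240 = 45%, social housing 110/220 = 50%, other tenure 238/280 = 85%.
Weighting each respondent by the inverse class response rate inflates each class back to its sampled size, so the class weight is n_sampled:
  owner-occupied: 360 × 13.5 = 4860
  private rental: 240 × 31 = 7440
  social housing: 220 × 18.5 = 4070
  other tenure: 280 × 28.5 = 7980
Adjusted estimate = 24,350 / 1,100 = 22.1364 → 22.1.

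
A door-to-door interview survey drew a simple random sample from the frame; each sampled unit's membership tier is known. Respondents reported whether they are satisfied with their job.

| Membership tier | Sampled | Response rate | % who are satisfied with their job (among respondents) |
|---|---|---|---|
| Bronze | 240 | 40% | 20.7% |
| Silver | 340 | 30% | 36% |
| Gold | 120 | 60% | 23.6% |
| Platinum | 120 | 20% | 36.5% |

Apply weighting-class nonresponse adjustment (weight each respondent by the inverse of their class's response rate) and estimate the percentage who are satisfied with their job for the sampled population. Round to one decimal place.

Inverse-response-rate weighting restores each class to its sampled count, so class totals weight by n_sampled:
  Bronze: 240 × 20.7 = 4968
  Silver: 340 × 36 = 12,240
  Gold: 120 × 23.6 = 2832
  Platinum: 120 × 36.5 = 4380
Adjusted estimate = 24,420 / 820 = 29.7805 → 29.8%.

29.8%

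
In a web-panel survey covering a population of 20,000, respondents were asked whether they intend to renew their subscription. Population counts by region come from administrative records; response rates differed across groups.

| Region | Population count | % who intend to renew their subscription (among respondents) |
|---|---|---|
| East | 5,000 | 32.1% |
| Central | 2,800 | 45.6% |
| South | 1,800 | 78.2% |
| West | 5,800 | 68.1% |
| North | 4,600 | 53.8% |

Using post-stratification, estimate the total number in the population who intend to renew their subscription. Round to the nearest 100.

Each cell contributes its population count × the respondent rate:
  East: 5,000 × 32.1% = 1605
  Central: 2,800 × 45.6% = 1276.8
  South: 1,800 × 78.2% = 1407.6
  West: 5,800 × 68.1% = 3949.8
  North: 4,600 × 53.8% = 2474.8
Estimated total = 10,714 → 10,700.

10,700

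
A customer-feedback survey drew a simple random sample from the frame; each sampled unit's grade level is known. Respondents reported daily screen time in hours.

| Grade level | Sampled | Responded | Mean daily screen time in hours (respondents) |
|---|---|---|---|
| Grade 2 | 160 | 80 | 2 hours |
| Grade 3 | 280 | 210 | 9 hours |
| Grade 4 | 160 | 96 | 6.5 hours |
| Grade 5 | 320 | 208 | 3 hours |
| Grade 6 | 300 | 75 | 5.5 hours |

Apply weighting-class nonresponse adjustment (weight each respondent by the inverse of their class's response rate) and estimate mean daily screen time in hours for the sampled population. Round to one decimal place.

Class response rates: Grade 2 80/160 = 50%, Grade 3 210/280 = 75%, Grade 4 96/160 = 60%, Grade 5 208/320 = 65%, Grade 6 75/300 = 25%.
Each respondent's weight = sampled/responded in their class; summing within a class gives n_sampled, so:
  Grade 2: 160 × 2 = 320
  Grade 3: 280 × 9 = 2520
  Grade 4: 160 × 6.5 = 1040
  Grade 5: 320 × 3 = 960
  Grade 6: 300 × 5.5 = 1650
Adjusted estimate = 6490 / 1,220 = 5.31967 → 5.3.

5.3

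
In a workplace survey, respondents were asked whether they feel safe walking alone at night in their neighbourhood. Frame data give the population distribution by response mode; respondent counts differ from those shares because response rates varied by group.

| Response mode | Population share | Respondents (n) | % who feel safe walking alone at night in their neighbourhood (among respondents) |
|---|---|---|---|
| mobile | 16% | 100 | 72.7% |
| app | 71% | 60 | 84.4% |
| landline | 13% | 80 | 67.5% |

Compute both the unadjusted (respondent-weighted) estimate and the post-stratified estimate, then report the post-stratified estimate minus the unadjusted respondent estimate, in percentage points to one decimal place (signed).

Without adjustment, the pooled respondent share is:
  (100/240)×72.7 + (60/240)×84.4 + (80/240)×67.5 = 73.8917%
Post-stratifying to population shares instead:
  0.16×72.7 + 0.71×84.4 + 0.13×67.5 = 80.331%
Difference = 80.331 − 73.8917 = 6.4393 pp.

+6.4 percentage points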